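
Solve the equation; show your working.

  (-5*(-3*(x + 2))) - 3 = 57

Step 1. [(-5*(-3*(x + 2))) - 3 = 57] peel the -3: add 3 from each side, so sub: -5*(-3*(x + 2)) = 60.
Step 2. [-5*(-3*(x + 2)) = 60] -5 out front; divide by -5 ⇒ div: -3*(x + 2) = -12.
Step 3. [-3*(x + 2) = -12] leading coefficient -3: divide by -3, so div: x + 2 = 4.
Step 4. [x + 2 = 4] +2 is outermost — subtract 2 both sides, so sub: x = 2.

Answer: x ∈ {2}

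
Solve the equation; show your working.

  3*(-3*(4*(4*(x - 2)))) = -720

Step 1. [3*(-3*(4*(4*(x - 2)))) = -720] 3 out front; divide by 3. So div: -3*(4*(4*(x - 2))) = -240.
Step 2. [-3*(4*(4*(x - 2))) = -240] divide by the outer -3, so div: 4*(4*(x - 2)) = 80.
Step 3. [4*(4*(x - 2)) = 80] leading coefficient 4: divide by 4, so div: 4*(x - 2) = 20.
Step 4. [4*(x - 2) = 20] LHS = 4·(…); ÷4 both sides. So div: x - 2 = 5.
Step 5. [x - 2 = 5] peel the -2: add 2 from each side ⇒ sub: x = 7.

Answer: x ∈ {7}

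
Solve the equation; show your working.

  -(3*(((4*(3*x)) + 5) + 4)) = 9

Step 1. [-(3*(((4*(3*x)) + 5) + 4)) = 9] flip signs both sides ⇒ neg: 3*(((4*(3*x)) + 5) + 4) = -9.
Step 2. [3*(((4*(3*x)) + 5) + 4) = -9] divide by the outer 3. So div: ((4*(3*x)) + 5) + 4 = -3.
Step 3. [((4*(3*x)) + 5) + 4 = -3] peel the +4: subtract 4 from each side, so sub: (4*(3*x)) + 5 = -7.
Step 4. [(4*(3*x)) + 5 = -7] 5 comes off first (subtract 5) ⇒ sub: 4*(3*x) = -12.
Step 5. [4*(3*x) = -12] 4 out front; divide by 4. So div: 3*x = -3.
Step 6. [3*x = -3] 3·(inner) — divide through by 3, so div: x = -1.

Answer: x ∈ {-1}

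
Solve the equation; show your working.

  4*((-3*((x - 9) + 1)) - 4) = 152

Step 1. [4*((-3*((x - 9) + 1)) - 4) = 152] leading coefficient 4: divide by 4. So div: (-3*((x - 9) + 1)) - 4 = 38.
Step 2. [(-3*((x - 9) + 1)) - 4 = 38] peel the -4: add 4 from each side ⇒ sub: -3*((x - 9) + 1) = 42.
Step 3. [-3*((x - 9) + 1) = 42] divide by the outer -3, so div: (x - 9) + 1 = -14.
Step 4. [(x - 9) + 1 = -14] the outer +1 inverts by subtracting 1, so sub: x - 9 = -15.
Step 5. [x - 9 = -15] peel the -9: add 9 from each side. So sub: x = -6.

Answer: x ∈ {-6}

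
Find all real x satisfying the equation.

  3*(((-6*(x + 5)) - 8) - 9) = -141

Step 1. [3*(((-6*(x + 5)) - 8) - 9) = -141] 3 out front; divide by 3, so div: ((-6*(x + 5)) - 8) - 9 = -47.
Step 2. [((-6*(x + 5)) - 8) - 9 = -47] -9 is outermost — add 9 both sides, so sub: (-6*(x + 5)) - 8 = -38.
Step 3. [(-6*(x + 5)) - 8 = -38] -8 is outermost — add 8 both sides ⇒ sub: -6*(x + 5) = -30.
Step 4. [-6*(x + 5) = -30] -6 out front; divide by -6 ⇒ div: x + 5 = 5.
Step 5. [x + 5 = 5] 5 comes off first (subtract 5) ⇒ sub: x = 0.

Answer: x ∈ {0}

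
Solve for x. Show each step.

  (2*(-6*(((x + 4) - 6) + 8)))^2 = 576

Step 1. [(2*(-6*(((x + 4) - 6) + 8)))^2 = 576] 576 ≥ 0, LHS is (·)² — take ±√ ⇒ sqrt: 2*(-6*(((x + 4) - 6) + 8)) = 24 or -24.
Step 2. [2*(-6*(((x + 4) - 6) + 8)) = 24 or -24] 2·(inner) — divide through by 2. So div: -6*(((x + 4) - 6) + 8) = 12 or -12.
Step 3. [-6*(((x + 4) - 6) + 8) = 12 or -12] LHS = -6·(…); ÷-6 both sides ⇒ div: ((x + 4) - 6) + 8 = -2 or 2.
Step 4. [((x + 4) - 6) + 8 = -2 or 2] the outer +8 inverts by subtracting 8 ⇒ sub: (x + 4) - 6 = -10 or -6.
Step 5. [(x + 4) - 6 = -10 or -6] the outer -6 inverts by adding 6. So sub: x + 4 = -4 or 0.
Step 6. [x + 4 = -4 or 0] 4 comes off first (subtract 4) ⇒ sub: x = -8 or -4.

Answer: x ∈ {-8, -4}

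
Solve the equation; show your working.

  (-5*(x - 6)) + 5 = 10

Step 1. [(-5*(x - 6)) + 5 = 10] common factor -5 (LHS and 10) — divide through. So factor: (x - 6) - 1 = -2.
Step 2. [(x - 6) - 1 = -2] add 1: x sits inside (… - 1), so sub: x - 6 = -1.
Step 3. [x - 6 = -1] -6 is outermost — add 6 both sides. So sub: x = 5.

Answer: x ∈ {5}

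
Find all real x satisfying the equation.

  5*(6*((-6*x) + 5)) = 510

Step 1. [5*(6*((-6*x) + 5)) = 510] leading coefficient 5: divide by 5. So div: 6*((-6*x) + 5) = 102.
Step 2. [6*((-6*x) + 5) = 102] 6·(inner) — divide through by 6. So div: (-6*x) + 5 = 17.
Step 3. [(-6*x) + 5 = 17] 5 comes off first (subtract 5), so sub: -6*x = 12.
Step 4. [-6*x = 12] LHS = -6·(…); ÷-6 both sides, so div: x = -2.

Answer: x ∈ {-2}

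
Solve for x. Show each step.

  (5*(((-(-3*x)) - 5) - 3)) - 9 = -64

Step 1. [(5*(((-(-3*x)) - 5) - 3)) - 9 = -64] -9 is outermost — add 9 both sides ⇒ sub: 5*(((-(-3*x)) - 5) - 3) = -55.
Step 2. [5*(((-(-3*x)) - 5) - 3) = -55] divide by the outer 5 ⇒ div: ((-(-3*x)) - 5) - 3 = -11.
Step 3. [((-(-3*x)) - 5) - 3 = -11] peel the -3: add 3 from each side ⇒ sub: (-(-3*x)) - 5 = -8.
Step 4. [(-(-3*x)) - 5 = -8] the outer -5 inverts by adding 5, so sub: -(-3*x) = -3.
Step 5. [-(-3*x) = -3] flip signs both sides ⇒ neg: -3*x = 3.
Step 6. [-3*x = 3] -3 out front; divide by -3 ⇒ div: x = -1.

Answer: x ∈ {-1}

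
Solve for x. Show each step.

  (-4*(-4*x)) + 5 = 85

Step 1. [(-4*(-4*x)) + 5 = 85] the outer +5 inverts by subtracting 5 ⇒ sub: -4*(-4*x) = 80.
Step 2. [-4*(-4*x) = 80] divide by the outer -4 ⇒ div: -4*x = -20.
Step 3. [-4*x = -20] leading coefficient -4: divide by -4, so div: x = 5.

Answer: x ∈ {5}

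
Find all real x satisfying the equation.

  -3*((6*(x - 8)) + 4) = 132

Step 1. [-3*((6*(x - 8)) + 4) = 132] -3·(inner) — divide through by -3 ⇒ div: (6*(x - 8)) + 4 = -44.
Step 2. [(6*(x - 8)) + 4 = -44] the outer +4 inverts by subtracting 4. So sub: 6*(x - 8) = -48.
Step 3. [6*(x - 8) = -48] LHS = 6·(…); ÷6 both sides ⇒ div: x - 8 = -8.
Step 4. [x - 8 = -8] peel the -8: add 8 from each side. So sub: x = 0.

Answer: x ∈ {0}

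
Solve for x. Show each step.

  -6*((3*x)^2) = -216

Step 1. [-6*((3*x)^2) = -216] leading coefficient -6: divide by -6, so div: (3*x)^2 = 36.
Step 2. [(3*x)^2 = 36] LHS squared, RHS 36 ≥ 0: apply √ (±) ⇒ sqrt: 3*x = 6 or -6.
Step 3. [3*x = 6 or -6] 3 out front; divide by 3, so div: x = 2 or -2.

Answer: x ∈ {-2, 2}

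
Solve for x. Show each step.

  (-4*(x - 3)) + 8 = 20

Step 1. [(-4*(x - 3)) + 8 = 20] the outer +8 inverts by subtracting 8. So sub: -4*(x - 3) = 12.
Step 2. [-4*(x - 3) = 12] divide by the outer -4, so div: x - 3 = -3.
Step 3. [x - 3 = -3] peel the -3: add 3 from each side, so sub: x = 0.

Answer: x ∈ {0}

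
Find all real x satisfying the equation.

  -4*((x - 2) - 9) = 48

Step 1. [-4*((x - 2) - 9) = 48] -4·(inner) — divide through by -4. So div: (x - 2) - 9 = -12.
Step 2. [(x - 2) - 9 = -12] peel the -9: add 9 from each side, so sub: x - 2 = -3.
Step 3. [x - 2 = -3] the outer -2 inverts by adding 2 ⇒ sub: x = -1.

Answer: x ∈ {-1}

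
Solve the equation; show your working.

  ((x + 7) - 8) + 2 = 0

Step 1. [((x + 7) - 8) + 2 = 0] subtract 2: x sits inside (… + 2). So sub: (x + 7) - 8 = -2.
Step 2. [(x + 7) - 8 = -2] peel the -8: add 8 from each side ⇒ sub: x + 7 = 6.
Step 3. [x + 7 = 6] peel the +7: subtract 7 from each side. So sub: x = -1.

Answer: x ∈ {-1}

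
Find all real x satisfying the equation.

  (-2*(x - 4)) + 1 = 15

Step 1. [(-2*(x - 4)) + 1 = 15] subtract 1: x sits inside (… + 1), so sub: -2*(x - 4) = 14.
Step 2. [-2*(x - 4) = 14] LHS = -2·(…); ÷-2 both sides ⇒ div: x - 4 = -7.
Step 3. [x - 4 = -7] add 4: x sits inside (… - 4). So sub: x = -3.

Answer: x ∈ {-3}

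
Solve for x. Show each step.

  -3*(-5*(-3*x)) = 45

Step 1. [-3*(-5*(-3*x)) = 45] LHS = -3·(…); ÷-3 both sides ⇒ div: -5*(-3*x) = -15.
Step 2. [-5*(-3*x) = -15] -5·(inner) — divide through by -5 ⇒ div: -3*x = 3.
Step 3. [-3*x = 3] -3 out front; divide by -3, so div: x = -1.

Answer: x ∈ {-1}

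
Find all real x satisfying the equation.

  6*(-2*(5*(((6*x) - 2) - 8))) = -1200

Step 1. [6*(-2*(5*(((6*x) - 2) - 8))) = -1200] LHS = 6·(…); ÷6 both sides. So div: -2*(5*(((6*x) - 2) - 8)) = -200.
Step 2. [-2*(5*(((6*x) - 2) - 8)) = -200] LHS = -2·(…); ÷-2 both sides, so div: 5*(((6*x) - 2) - 8) = 100.
Step 3. [5*(((6*x) - 2) - 8) = 100] LHS = 5·(…); ÷5 both sides, so div: ((6*x) - 2) - 8 = 20.
Step 4. [((6*x) - 2) - 8 = 20] -8 is outermost — add 8 both sides, so sub: (6*x) - 2 = 28.
Step 5. [(6*x) - 2 = 28] the outer -2 inverts by adding 2, so sub: 6*x = 30.
Step 6. [6*x = 30] 6·(inner) — divide through by 6. So div: x = 5.

Answer: x ∈ {5}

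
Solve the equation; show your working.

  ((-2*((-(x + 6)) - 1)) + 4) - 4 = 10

Step 1. [((-2*((-(x + 6)) - 1)) + 4) - 4 = 10] -4 is outermost — add 4 both sides ⇒ sub: (-2*((-(x + 6)) - 1)) + 4 = 14.
Step 2. [(-2*((-(x + 6)) - 1)) + 4 = 14] -2 divides every term; factor it out, so factor: ((-(x + 6)) - 1) - 2 = -7.
Step 3. [((-(x + 6)) - 1) - 2 = -7] peel the -2: add 2 from each side. So sub: (-(x + 6)) - 1 = -5.
Step 4. [(-(x + 6)) - 1 = -5] -1 is outermost — add 1 both sides ⇒ sub: -(x + 6) = -4.
Step 5. [-(x + 6) = -4] leading − — multiply by −1, so neg: x + 6 = 4.
Step 6. [x + 6 = 4] subtract 6: x sits inside (… + 6), so sub: x = -2.

Answer: x ∈ {-2}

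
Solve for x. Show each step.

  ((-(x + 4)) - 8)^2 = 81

Step 1. [((-(x + 4)) - 8)^2 = 81] LHS squared, RHS 81 ≥ 0: apply √ (±), so sqrt: (-(x + 4)) - 8 = 9 or -9.
Step 2. [(-(x + 4)) - 8 = 9 or -9] -8 is outermost — add 8 both sides ⇒ sub: -(x + 4) = 17 or -1.
Step 3. [-(x + 4) = 17 or -1] leading − — multiply by −1, so neg: x + 4 = -17 or 1.
Step 4. [x + 4 = -17 or 1] subtract 4: x sits inside (… + 4), so sub: x = -21 or -3.

Answer: x ∈ {-21, -3}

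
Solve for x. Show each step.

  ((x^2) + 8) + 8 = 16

Step 1. [((x^2) + 8) + 8 = 16] +8 is outermost — subtract 8 both sides ⇒ sub: (x^2) + 8 = 8.
Step 2. [(x^2) + 8 = 8] peel the +8: subtract 8 from each side. So sub: x^2 = 0.
Step 3. [x^2 = 0] LHS squared, RHS 0 ≥ 0: apply √ (±) ⇒ sqrt: x = 0.

Answer: x ∈ {0}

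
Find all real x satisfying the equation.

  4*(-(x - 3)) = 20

Step 1. [4*(-(x - 3)) = 20] divide by the outer 4 ⇒ div: -(x - 3) = 5.
Step 2. [-(x - 3) = 5] flip signs both sides. So neg: x - 3 = -5.
Step 3. [x - 3 = -5] -3 is outermost — add 3 both sides ⇒ sub: x = -2.

Answer: x ∈ {-2}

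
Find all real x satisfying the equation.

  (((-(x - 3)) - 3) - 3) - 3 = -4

Step 1. [(((-(x - 3)) - 3) - 3) - 3 = -4] peel the -3: add 3 from each side. So sub: ((-(x - 3)) - 3) - 3 = -1.
Step 2. [((-(x - 3)) - 3) - 3 = -1] -3 is outermost — add 3 both sides ⇒ sub: (-(x - 3)) - 3 = 2.
Step 3. [(-(x - 3)) - 3 = 2] the outer -3 inverts by adding 3 ⇒ sub: -(x - 3) = 5.
Step 4. [-(x - 3) = 5] flip signs both sides, so neg: x - 3 = -5.
Step 5. [x - 3 = -5] -3 is outermost — add 3 both sides. So sub: x = -2.

Answer: x ∈ {-2}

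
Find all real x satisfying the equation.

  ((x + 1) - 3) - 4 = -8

Step 1. [((x + 1) - 3) - 4 = -8] peel the -4: add 4 from each side. So sub: (x + 1) - 3 = -4.
Step 2. [(x + 1) - 3 = -4] the outer -3 inverts by adding 3 ⇒ sub: x + 1 = -1.
Step 3. [x + 1 = -1] +1 is outermost — subtract 1 both sides. So sub: x = -2.

Answer: x ∈ {-2}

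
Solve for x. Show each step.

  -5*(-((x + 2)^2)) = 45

Step 1. [-5*(-((x + 2)^2)) = 45] leading coefficient -5: divide by -5. So div: -((x + 2)^2) = -9.
Step 2. [-((x + 2)^2) = -9] flip signs both sides, so neg: (x + 2)^2 = 9.
Step 3. [(x + 2)^2 = 9] 9 ≥ 0, LHS is (·)² — take ±√ ⇒ sqrt: x + 2 = 3 or -3.
Step 4. [x + 2 = 3 or -3] the outer +2 inverts by subtracting 2. So sub: x = 1 or -5.

Answer: x ∈ {-5, 1}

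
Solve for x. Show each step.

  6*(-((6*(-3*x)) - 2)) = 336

Step 1. [6*(-((6*(-3*x)) - 2)) = 336] 6·(inner) — divide through by 6. So div: -((6*(-3*x)) - 2) = 56.
Step 2. [-((6*(-3*x)) - 2) = 56] leading − — multiply by −1, so neg: (6*(-3*x)) - 2 = -56.
Step 3. [(6*(-3*x)) - 2 = -56] add 2: x sits inside (… - 2). So sub: 6*(-3*x) = -54.
Step 4. [6*(-3*x) = -54] divide by the outer 6, so div: -3*x = -9.
Step 5. [-3*x = -9] divide by the outer -3, so div: x = 3.

Answer: x ∈ {3}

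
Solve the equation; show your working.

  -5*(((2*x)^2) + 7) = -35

Step 1. [-5*(((2*x)^2) + 7) = -35] leading coefficient -5: divide by -5, so div: ((2*x)^2) + 7 = 7.
Step 2. [((2*x)^2) + 7 = 7] subtract 7: x sits inside (… + 7), so sub: (2*x)^2 = 0.
Step 3. [(2*x)^2 = 0] 0 ≥ 0, LHS is (·)² — take ±√ ⇒ sqrt: 2*x = 0.
Step 4. [2*x = 0] LHS = 2·(…); ÷2 both sides, so div: x = 0.

Answer: x ∈ {0}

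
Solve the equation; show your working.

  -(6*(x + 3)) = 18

Step 1. [-(6*(x + 3)) = 18] leading − — multiply by −1. So neg: 6*(x + 3) = -18.
Step 2. [6*(x + 3) = -18] 6 out front; divide by 6, so div: x + 3 = -3.
Step 3. [x + 3 = -3] +3 is outermost — subtract 3 both sides ⇒ sub: x = -6.

Answer: x ∈ {-6}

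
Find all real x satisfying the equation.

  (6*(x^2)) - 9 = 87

Step 1. [(6*(x^2)) - 9 = 87] add 9: x sits inside (… - 9) ⇒ sub: 6*(x^2) = 96.
Step 2. [6*(x^2) = 96] 6 out front; divide by 6 ⇒ div: x^2 = 16.
Step 3. [x^2 = 16] √ both sides: 16 ≥ 0 gives two branches, so sqrt: x = 4 or -4.

Answer: x ∈ {-4, 4}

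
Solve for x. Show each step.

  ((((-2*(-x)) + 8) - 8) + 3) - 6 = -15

Step 1. [((((-2*(-x)) + 8) - 8) + 3) - 6 = -15] peel the -6: add 6 from each side, so sub: (((-2*(-x)) + 8) - 8) + 3 = -9.
Step 2. [(((-2*(-x)) + 8) - 8) + 3 = -9] subtract 3: x sits inside (… + 3). So sub: ((-2*(-x)) + 8) - 8 = -12.
Step 3. [((-2*(-x)) + 8) - 8 = -12] peel the -8: add 8 from each side, so sub: (-2*(-x)) + 8 = -4.
Step 4. [(-2*(-x)) + 8 = -4] 8 comes off first (subtract 8), so sub: -2*(-x) = -12.
Step 5. [-2*(-x) = -12] -2·(inner) — divide through by -2, so div: -x = 6.
Step 6. [-x = 6] LHS negated; negate both sides. So neg: x = -6.

Answer: x ∈ {-6}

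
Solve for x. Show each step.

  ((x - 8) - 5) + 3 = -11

Step 1. [((x - 8) - 5) + 3 = -11] the outer +3 inverts by subtracting 3 ⇒ sub: (x - 8) - 5 = -14.
Step 2. [(x - 8) - 5 = -14] the outer -5 inverts by adding 5. So sub: x - 8 = -9.
Step 3. [x - 8 = -9] 8 comes off first (add 8) ⇒ sub: x = -1.

Answer: x ∈ {-1}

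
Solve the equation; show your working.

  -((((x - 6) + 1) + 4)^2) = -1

Step 1. [-((((x - 6) + 1) + 4)^2) = -1] leading − — multiply by −1 ⇒ neg: (((x - 6) + 1) + 4)^2 = 1.
Step 2. [(((x - 6) + 1) + 4)^2 = 1] 1 ≥ 0, LHS is (·)² — take ±√. So sqrt: ((x - 6) + 1) + 4 = 1 or -1.
Step 3. [((x - 6) + 1) + 4 = 1 or -1] subtract 4: x sits inside (… + 4). So sub: (x - 6) + 1 = -3 or -5.
Step 4. [(x - 6) + 1 = -3 or -5] peel the +1: subtract 1 from each side ⇒ sub: x - 6 = -4 or -6.
Step 5. [x - 6 = -4 or -6] add 6: x sits inside (… - 6). So sub: x = 2 or 0.

Answer: x ∈ {0, 2}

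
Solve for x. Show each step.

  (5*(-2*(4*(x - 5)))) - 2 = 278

Step 1. [(5*(-2*(4*(x - 5)))) - 2 = 278] add 2: x sits inside (… - 2). So sub: 5*(-2*(4*(x - 5))) = 280.
Step 2. [5*(-2*(4*(x - 5))) = 280] divide by the outer 5, so div: -2*(4*(x - 5)) = 56.
Step 3. [-2*(4*(x - 5)) = 56] leading coefficient -2: divide by -2 ⇒ div: 4*(x - 5) = -28.
Step 4. [4*(x - 5) = -28] LHS = 4·(…); ÷4 both sides. So div: x - 5 = -7.
Step 5. [x - 5 = -7] -5 is outermost — add 5 both sides ⇒ sub: x = -2.

Answer: x ∈ {-2}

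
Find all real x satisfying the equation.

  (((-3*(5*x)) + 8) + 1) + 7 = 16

Step 1. [(((-3*(5*x)) + 8) + 1) + 7 = 16] subtract 7: x sits inside (… + 7). So sub: ((-3*(5*x)) + 8) + 1 = 9.
Step 2. [((-3*(5*x)) + 8) + 1 = 9] the outer +1 inverts by subtracting 1. So sub: (-3*(5*x)) + 8 = 8.
Step 3. [(-3*(5*x)) + 8 = 8] subtract 8: x sits inside (… + 8). So sub: -3*(5*x) = 0.
Step 4. [-3*(5*x) = 0] LHS = -3·(…); ÷-3 both sides. So div: 5*x = 0.
Step 5. [5*x = 0] 5·(inner) — divide through by 5. So div: x = 0.

Answer: x ∈ {0}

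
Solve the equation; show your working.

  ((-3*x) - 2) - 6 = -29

Step 1. [((-3*x) - 2) - 6 = -29] peel the -6: add 6 from each side ⇒ sub: (-3*x) - 2 = -23.
Step 2. [(-3*x) - 2 = -23] 2 comes off first (add 2) ⇒ sub: -3*x = -21.
Step 3. [-3*x = -21] LHS = -3·(…); ÷-3 both sides ⇒ div: x = 7.

Answer: x ∈ {7}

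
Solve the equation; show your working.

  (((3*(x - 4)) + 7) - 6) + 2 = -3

Step 1. [(((3*(x - 4)) + 7) - 6) + 2 = -3] the outer +2 inverts by subtracting 2, so sub: ((3*(x - 4)) + 7) - 6 = -5.
Step 2. [((3*(x - 4)) + 7) - 6 = -5] add 6: x sits inside (… - 6) ⇒ sub: (3*(x - 4)) + 7 = 1.
Step 3. [(3*(x - 4)) + 7 = 1] +7 is outermost — subtract 7 both sides, so sub: 3*(x - 4) = -6.
Step 4. [3*(x - 4) = -6] leading coefficient 3: divide by 3. So div: x - 4 = -2.
Step 5. [x - 4 = -2] peel the -4: add 4 from each side, so sub: x = 2.

Answer: x ∈ {2}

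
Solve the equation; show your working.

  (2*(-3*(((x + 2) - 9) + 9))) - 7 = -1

Step 1. [(2*(-3*(((x + 2) - 9) + 9))) - 7 = -1] -7 is outermost — add 7 both sides. So sub: 2*(-3*(((x + 2) - 9) + 9)) = 6.
Step 2. [2*(-3*(((x + 2) - 9) + 9)) = 6] LHS = 2·(…); ÷2 both sides ⇒ div: -3*(((x + 2) - 9) + 9) = 3.
Step 3. [-3*(((x + 2) - 9) + 9) = 3] leading coefficient -3: divide by -3 ⇒ div: ((x + 2) - 9) + 9 = -1.
Step 4. [((x + 2) - 9) + 9 = -1] 9 comes off first (subtract 9). So sub: (x + 2) - 9 = -10.
Step 5. [(x + 2) - 9 = -10] -9 is outermost — add 9 both sides. So sub: x + 2 = -1.
Step 6. [x + 2 = -1] +2 is outermost — subtract 2 both sides, so sub: x = -3.

Answer: x ∈ {-3}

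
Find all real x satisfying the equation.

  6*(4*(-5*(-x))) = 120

Step 1. [6*(4*(-5*(-x))) = 120] divide by the outer 6. So div: 4*(-5*(-x)) = 20.
Step 2. [4*(-5*(-x)) = 20] LHS = 4·(…); ÷4 both sides. So div: -5*(-x) = 5.
Step 3. [-5*(-x) = 5] -5·(inner) — divide through by -5. So div: -x = -1.
Step 4. [-x = -1] flip signs both sides, so neg: x = 1.

Answer: x ∈ {1}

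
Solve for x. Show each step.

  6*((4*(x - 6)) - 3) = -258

Step 1. [6*((4*(x - 6)) - 3) = -258] LHS = 6·(…); ÷6 both sides, so div: (4*(x - 6)) - 3 = -43.
Step 2. [(4*(x - 6)) - 3 = -43] peel the -3: add 3 from each side ⇒ sub: 4*(x - 6) = -40.
Step 3. [4*(x - 6) = -40] LHS = 4·(…); ÷4 both sides. So div: x - 6 = -10.
Step 4. [x - 6 = -10] peel the -6: add 6 from each side, so sub: x = -4.

Answer: x ∈ {-4}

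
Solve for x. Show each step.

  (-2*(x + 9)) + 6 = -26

Step 1. [(-2*(x + 9)) + 6 = -26] common factor -2 (LHS and -26) — divide through, so factor: (x + 9) - 3 = 13.
Step 2. [(x + 9) - 3 = 13] peel the -3: add 3 from each side, so sub: x + 9 = 16.
Step 3. [x + 9 = 16] peel the +9: subtract 9 from each side. So sub: x = 7.

Answer: x ∈ {7}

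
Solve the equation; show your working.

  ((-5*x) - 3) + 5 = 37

Step 1. [((-5*x) - 3) + 5 = 37] the outer +5 inverts by subtracting 5. So sub: (-5*x) - 3 = 32.
Step 2. [(-5*x) - 3 = 32] the outer -3 inverts by adding 3, so sub: -5*x = 35.
Step 3. [-5*x = 35] -5 out front; divide by -5. So div: x = -7.

Answer: x ∈ {-7}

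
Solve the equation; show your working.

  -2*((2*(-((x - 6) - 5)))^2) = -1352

Step 1. [-2*((2*(-((x - 6) - 5)))^2) = -1352] leading coefficient -2: divide by -2 ⇒ div: (2*(-((x - 6) - 5)))^2 = 676.
Step 2. [(2*(-((x - 6) - 5)))^2 = 676] √ both sides: 676 ≥ 0 gives two branches, so sqrt: 2*(-((x - 6) - 5)) = 26 or -26.
Step 3. [2*(-((x - 6) - 5)) = 26 or -26] LHS = 2·(…); ÷2 both sides ⇒ div: -((x - 6) - 5) = 13 or -13.
Step 4. [-((x - 6) - 5) = 13 or -13] flip signs both sides. So neg: (x - 6) - 5 = -13 or 13.
Step 5. [(x - 6) - 5 = -13 or 13] the outer -5 inverts by adding 5 ⇒ sub: x - 6 = -8 or 18.
Step 6. [x - 6 = -8 or 18] 6 comes off first (add 6). So sub: x = -2 or 24.

Answer: x ∈ {-2, 24}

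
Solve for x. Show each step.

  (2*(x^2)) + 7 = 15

Step 1. [(2*(x^2)) + 7 = 15] +7 is outermost — subtract 7 both sides ⇒ sub: 2*(x^2) = 8.
Step 2. [2*(x^2) = 8] LHS = 2·(…); ÷2 both sides ⇒ div: x^2 = 4.
Step 3. [x^2 = 4] √ both sides: 4 ≥ 0 gives two branches. So sqrt: x = 2 or -2.

Answer: x ∈ {-2, 2}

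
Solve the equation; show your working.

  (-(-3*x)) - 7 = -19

Step 1. [(-(-3*x)) - 7 = -19] peel the -7: add 7 from each side. So sub: -(-3*x) = -12.
Step 2. [-(-3*x) = -12] LHS negated; negate both sides. So neg: -3*x = 12.
Step 3. [-3*x = 12] divide by the outer -3, so div: x = -4.

Answer: x ∈ {-4}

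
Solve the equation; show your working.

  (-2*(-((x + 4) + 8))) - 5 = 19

Step 1. [(-2*(-((x + 4) + 8))) - 5 = 19] 5 comes off first (add 5) ⇒ sub: -2*(-((x + 4) + 8)) = 24.
Step 2. [-2*(-((x + 4) + 8)) = 24] leading coefficient -2: divide by -2, so div: -((x + 4) + 8) = -12.
Step 3. [-((x + 4) + 8) = -12] leading − — multiply by −1. So neg: (x + 4) + 8 = 12.
Step 4. [(x + 4) + 8 = 12] +8 is outermost — subtract 8 both sides ⇒ sub: x + 4 = 4.
Step 5. [x + 4 = 4] 4 comes off first (subtract 4) ⇒ sub: x = 0.

Answer: x ∈ {0}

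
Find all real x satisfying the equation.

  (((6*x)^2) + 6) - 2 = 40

Step 1. [(((6*x)^2) + 6) - 2 = 40] peel the -2: add 2 from each side ⇒ sub: ((6*x)^2) + 6 = 42.
Step 2. [((6*x)^2) + 6 = 42] peel the +6: subtract 6 from each side. So sub: (6*x)^2 = 36.
Step 3. [(6*x)^2 = 36] √ both sides: 36 ≥ 0 gives two branches ⇒ sqrt: 6*x = 6 or -6.
Step 4. [6*x = 6 or -6] LHS = 6·(…); ÷6 both sides, so div: x = 1 or -1.

Answer: x ∈ {-1, 1}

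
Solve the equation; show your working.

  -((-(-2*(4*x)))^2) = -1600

Step 1. [-((-(-2*(4*x)))^2) = -1600] flip signs both sides. So neg: (-(-2*(4*x)))^2 = 1600.
Step 2. [(-(-2*(4*x)))^2 = 1600] √ both sides: 1600 ≥ 0 gives two branches, so sqrt: -(-2*(4*x)) = 40 or -40.
Step 3. [-(-2*(4*x)) = 40 or -40] LHS negated; negate both sides. So neg: -2*(4*x) = -40 or 40.
Step 4. [-2*(4*x) = -40 or 40] leading coefficient -2: divide by -2. So div: 4*x = 20 or -20.
Step 5. [4*x = 20 or -20] 4·(inner) — divide through by 4, so div: x = 5 or -5.

Answer: x ∈ {-5, 5}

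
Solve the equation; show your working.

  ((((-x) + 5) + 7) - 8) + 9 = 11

Step 1. [((((-x) + 5) + 7) - 8) + 9 = 11] subtract 9: x sits inside (… + 9), so sub: (((-x) + 5) + 7) - 8 = 2.
Step 2. [(((-x) + 5) + 7) - 8 = 2] the outer -8 inverts by adding 8, so sub: ((-x) + 5) + 7 = 10.
Step 3. [((-x) + 5) + 7 = 10] 7 comes off first (subtract 7) ⇒ sub: (-x) + 5 = 3.
Step 4. [(-x) + 5 = 3] subtract 5: x sits inside (… + 5) ⇒ sub: -x = -2.
Step 5. [-x = -2] flip signs both sides. So neg: x = 2.

Answer: x ∈ {2}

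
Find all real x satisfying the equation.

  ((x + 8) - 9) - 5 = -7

Step 1. [((x + 8) - 9) - 5 = -7] 5 comes off first (add 5), so sub: (x + 8) - 9 = -2.
Step 2. [(x + 8) - 9 = -2] the outer -9 inverts by adding 9 ⇒ sub: x + 8 = 7.
Step 3. [x + 8 = 7] subtract 8: x sits inside (… + 8), so sub: x = -1.

Answer: x ∈ {-1}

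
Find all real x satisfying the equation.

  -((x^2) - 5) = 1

Step 1. [-((x^2) - 5) = 1] LHS negated; negate both sides ⇒ neg: (x^2) - 5 = -1.
Step 2. [(x^2) - 5 = -1] add 5: x sits inside (… - 5) ⇒ sub: x^2 = 4.
Step 3. [x^2 = 4] √ both sides: 4 ≥ 0 gives two branches. So sqrt: x = 2 or -2.

Answer: x ∈ {-2, 2}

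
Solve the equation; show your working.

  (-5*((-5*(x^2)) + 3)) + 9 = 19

Step 1. [(-5*((-5*(x^2)) + 3)) + 9 = 19] the outer +9 inverts by subtracting 9. So sub: -5*((-5*(x^2)) + 3) = 10.
Step 2. [-5*((-5*(x^2)) + 3) = 10] -5 out front; divide by -5 ⇒ div: (-5*(x^2)) + 3 = -2.
Step 3. [(-5*(x^2)) + 3 = -2] the outer +3 inverts by subtracting 3. So sub: -5*(x^2) = -5.
Step 4. [-5*(x^2) = -5] divide by the outer -5, so div: x^2 = 1.
Step 5. [x^2 = 1] √ both sides: 1 ≥ 0 gives two branches ⇒ sqrt: x = 1 or -1.

Answer: x ∈ {-1, 1}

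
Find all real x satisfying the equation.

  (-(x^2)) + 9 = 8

Step 1. [(-(x^2)) + 9 = 8] peel the +9: subtract 9 from each side. So sub: -(x^2) = -1.
Step 2. [-(x^2) = -1] leading − — multiply by −1, so neg: x^2 = 1.
Step 3. [x^2 = 1] √ both sides: 1 ≥ 0 gives two branches, so sqrt: x = 1 or -1.

Answer: x ∈ {-1, 1}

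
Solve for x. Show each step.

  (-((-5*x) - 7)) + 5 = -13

Step 1. [(-((-5*x) - 7)) + 5 = -13] the outer +5 inverts by subtracting 5, so sub: -((-5*x) - 7) = -18.
Step 2. [-((-5*x) - 7) = -18] LHS negated; negate both sides. So neg: (-5*x) - 7 = 18.
Step 3. [(-5*x) - 7 = 18] 7 comes off first (add 7), so sub: -5*x = 25.
Step 4. [-5*x = 25] divide by the outer -5 ⇒ div: x = -5.

Answer: x ∈ {-5}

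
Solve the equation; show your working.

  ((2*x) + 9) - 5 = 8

Step 1. [((2*x) + 9) - 5 = 8] -5 is outermost — add 5 both sides, so sub: (2*x) + 9 = 13.
Step 2. [(2*x) + 9 = 13] subtract 9: x sits inside (… + 9) ⇒ sub: 2*x = 4.
Step 3. [2*x = 4] 2·(inner) — divide through by 2, so div: x = 2.

Answer: x ∈ {2}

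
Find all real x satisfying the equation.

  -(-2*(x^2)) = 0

Step 1. [-(-2*(x^2)) = 0] flip signs both sides ⇒ neg: -2*(x^2) = 0.
Step 2. [-2*(x^2) = 0] leading coefficient -2: divide by -2, so div: x^2 = 0.
Step 3. [x^2 = 0] LHS squared, RHS 0 ≥ 0: apply √ (±), so sqrt: x = 0.

Answer: x ∈ {0}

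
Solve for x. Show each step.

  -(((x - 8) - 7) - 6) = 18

Step 1. [-(((x - 8) - 7) - 6) = 18] leading − — multiply by −1. So neg: ((x - 8) - 7) - 6 = -18.
Step 2. [((x - 8) - 7) - 6 = -18] -6 is outermost — add 6 both sides, so sub: (x - 8) - 7 = -12.
Step 3. [(x - 8) - 7 = -12] 7 comes off first (add 7). So sub: x - 8 = -5.
Step 4. [x - 8 = -5] 8 comes off first (add 8). So sub: x = 3.

Answer: x ∈ {3}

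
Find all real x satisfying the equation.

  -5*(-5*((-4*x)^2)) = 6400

Step 1. [-5*(-5*((-4*x)^2)) = 6400] LHS = -5·(…); ÷-5 both sides. So div: -5*((-4*x)^2) = -1280.
Step 2. [-5*((-4*x)^2) = -1280] leading coefficient -5: divide by -5. So div: (-4*x)^2 = 256.
Step 3. [(-4*x)^2 = 256] √ both sides: 256 ≥ 0 gives two branches, so sqrt: -4*x = 16 or -16.
Step 4. [-4*x = 16 or -16] LHS = -4·(…); ÷-4 both sides ⇒ div: x = -4 or 4.

Answer: x ∈ {-4, 4}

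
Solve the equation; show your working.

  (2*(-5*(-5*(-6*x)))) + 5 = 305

Step 1. [(2*(-5*(-5*(-6*x)))) + 5 = 305] 5 comes off first (subtract 5) ⇒ sub: 2*(-5*(-5*(-6*x))) = 300.
Step 2. [2*(-5*(-5*(-6*x))) = 300] divide by the outer 2 ⇒ div: -5*(-5*(-6*x)) = 150.
Step 3. [-5*(-5*(-6*x)) = 150] leading coefficient -5: divide by -5. So div: -5*(-6*x) = -30.
Step 4. [-5*(-6*x) = -30] -5·(inner) — divide through by -5. So div: -6*x = 6.
Step 5. [-6*x = 6] leading coefficient -6: divide by -6. So div: x = -1.

Answer: x ∈ {-1}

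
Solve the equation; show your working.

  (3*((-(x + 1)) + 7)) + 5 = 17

Step 1. [(3*((-(x + 1)) + 7)) + 5 = 17] the outer +5 inverts by subtracting 5 ⇒ sub: 3*((-(x + 1)) + 7) = 12.
Step 2. [3*((-(x + 1)) + 7) = 12] divide by the outer 3 ⇒ div: (-(x + 1)) + 7 = 4.
Step 3. [(-(x + 1)) + 7 = 4] 7 comes off first (subtract 7), so sub: -(x + 1) = -3.
Step 4. [-(x + 1) = -3] leading − — multiply by −1. So neg: x + 1 = 3.
Step 5. [x + 1 = 3] peel the +1: subtract 1 from each side, so sub: x = 2.

Answer: x ∈ {2}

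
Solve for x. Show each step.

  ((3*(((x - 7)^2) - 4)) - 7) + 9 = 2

Step 1. [((3*(((x - 7)^2) - 4)) - 7) + 9 = 2] +9 is outermost — subtract 9 both sides ⇒ sub: (3*(((x - 7)^2) - 4)) - 7 = -7.
Step 2. [(3*(((x - 7)^2) - 4)) - 7 = -7] the outer -7 inverts by adding 7 ⇒ sub: 3*(((x - 7)^2) - 4) = 0.
Step 3. [3*(((x - 7)^2) - 4) = 0] leading coefficient 3: divide by 3. So div: ((x - 7)^2) - 4 = 0.
Step 4. [((x - 7)^2) - 4 = 0] the outer -4 inverts by adding 4. So sub: (x - 7)^2 = 4.
Step 5. [(x - 7)^2 = 4] LHS squared, RHS 4 ≥ 0: apply √ (±), so sqrt: x - 7 = 2 or -2.
Step 6. [x - 7 = 2 or -2] the outer -7 inverts by adding 7 ⇒ sub: x = 9 or 5.

Answer: x ∈ {5, 9}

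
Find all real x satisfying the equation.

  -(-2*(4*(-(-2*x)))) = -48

Step 1. [-(-2*(4*(-(-2*x)))) = -48] leading − — multiply by −1. So neg: -2*(4*(-(-2*x))) = 48.
Step 2. [-2*(4*(-(-2*x))) = 48] LHS = -2·(…); ÷-2 both sides, so div: 4*(-(-2*x)) = -24.
Step 3. [4*(-(-2*x)) = -24] divide by the outer 4, so div: -(-2*x) = -6.
Step 4. [-(-2*x) = -6] leading − — multiply by −1. So neg: -2*x = 6.
Step 5. [-2*x = 6] -2·(inner) — divide through by -2 ⇒ div: x = -3.

Answer: x ∈ {-3}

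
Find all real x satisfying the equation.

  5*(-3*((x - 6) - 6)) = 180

Step 1. [5*(-3*((x - 6) - 6)) = 180] 5·(inner) — divide through by 5, so div: -3*((x - 6) - 6) = 36.
Step 2. [-3*((x - 6) - 6) = 36] -3·(inner) — divide through by -3. So div: (x - 6) - 6 = -12.
Step 3. [(x - 6) - 6 = -12] peel the -6: add 6 from each side ⇒ sub: x - 6 = -6.
Step 4. [x - 6 = -6] peel the -6: add 6 from each side, so sub: x = 0.

Answer: x ∈ {0}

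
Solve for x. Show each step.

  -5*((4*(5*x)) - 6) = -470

Step 1. [-5*((4*(5*x)) - 6) = -470] divide by the outer -5, so div: (4*(5*x)) - 6 = 94.
Step 2. [(4*(5*x)) - 6 = 94] add 6: x sits inside (… - 6). So sub: 4*(5*x) = 100.
Step 3. [4*(5*x) = 100] divide by the outer 4, so div: 5*x = 25.
Step 4. [5*x = 25] 5·(inner) — divide through by 5 ⇒ div: x = 5.

Answer: x ∈ {5}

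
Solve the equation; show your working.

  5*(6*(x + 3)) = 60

Step 1. [5*(6*(x + 3)) = 60] 5 out front; divide by 5. So div: 6*(x + 3) = 12.
Step 2. [6*(x + 3) = 12] 6·(inner) — divide through by 6. So div: x + 3 = 2.
Step 3. [x + 3 = 2] 3 comes off first (subtract 3) ⇒ sub: x = -1.

Answer: x ∈ {-1}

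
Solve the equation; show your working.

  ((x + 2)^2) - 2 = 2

Step 1. [((x + 2)^2) - 2 = 2] add 2: x sits inside (… - 2). So sub: (x + 2)^2 = 4.
Step 2. [(x + 2)^2 = 4] √ both sides: 4 ≥ 0 gives two branches ⇒ sqrt: x + 2 = 2 or -2.
Step 3. [x + 2 = 2 or -2] 2 comes off first (subtract 2) ⇒ sub: x = 0 or -4.

Answer: x ∈ {-4, 0}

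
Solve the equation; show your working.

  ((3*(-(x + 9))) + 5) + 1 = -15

Step 1. [((3*(-(x + 9))) + 5) + 1 = -15] +1 is outermost — subtract 1 both sides, so sub: (3*(-(x + 9))) + 5 = -16.
Step 2. [(3*(-(x + 9))) + 5 = -16] subtract 5: x sits inside (… + 5). So sub: 3*(-(x + 9)) = -21.
Step 3. [3*(-(x + 9)) = -21] leading coefficient 3: divide by 3. So div: -(x + 9) = -7.
Step 4. [-(x + 9) = -7] leading − — multiply by −1 ⇒ neg: x + 9 = 7.
Step 5. [x + 9 = 7] +9 is outermost — subtract 9 both sides. So sub: x = -2.

Answer: x ∈ {-2}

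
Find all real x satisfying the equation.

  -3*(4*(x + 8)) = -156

Step 1. [-3*(4*(x + 8)) = -156] LHS = -3·(…); ÷-3 both sides ⇒ div: 4*(x + 8) = 52.
Step 2. [4*(x + 8) = 52] 4 out front; divide by 4, so div: x + 8 = 13.
Step 3. [x + 8 = 13] +8 is outermost — subtract 8 both sides. So sub: x = 5.

Answer: x ∈ {5}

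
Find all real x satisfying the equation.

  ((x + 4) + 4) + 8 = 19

Step 1. [((x + 4) + 4) + 8 = 19] peel the +8: subtract 8 from each side, so sub: (x + 4) + 4 = 11.
Step 2. [(x + 4) + 4 = 11] the outer +4 inverts by subtracting 4. So sub: x + 4 = 7.
Step 3. [x + 4 = 7] subtract 4: x sits inside (… + 4), so sub: x = 3.

Answer: x ∈ {3}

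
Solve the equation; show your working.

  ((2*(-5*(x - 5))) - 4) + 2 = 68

Step 1. [((2*(-5*(x - 5))) - 4) + 2 = 68] the outer +2 inverts by subtracting 2 ⇒ sub: (2*(-5*(x - 5))) - 4 = 66.
Step 2. [(2*(-5*(x - 5))) - 4 = 66] common factor 2 (LHS and 66) — divide through ⇒ factor: (-5*(x - 5)) - 2 = 33.
Step 3. [(-5*(x - 5)) - 2 = 33] peel the -2: add 2 from each side ⇒ sub: -5*(x - 5) = 35.
Step 4. [-5*(x - 5) = 35] -5 out front; divide by -5, so div: x - 5 = -7.
Step 5. [x - 5 = -7] -5 is outermost — add 5 both sides ⇒ sub: x = -2.

Answer: x ∈ {-2}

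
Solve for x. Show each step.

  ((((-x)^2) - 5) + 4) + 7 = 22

Step 1. [((((-x)^2) - 5) + 4) + 7 = 22] subtract 7: x sits inside (… + 7) ⇒ sub: (((-x)^2) - 5) + 4 = 15.
Step 2. [(((-x)^2) - 5) + 4 = 15] peel the +4: subtract 4 from each side. So sub: ((-x)^2) - 5 = 11.
Step 3. [((-x)^2) - 5 = 11] -5 is outermost — add 5 both sides. So sub: (-x)^2 = 16.
Step 4. [(-x)^2 = 16] √ both sides: 16 ≥ 0 gives two branches ⇒ sqrt: -x = 4 or -4.
Step 5. [-x = 4 or -4] LHS negated; negate both sides ⇒ neg: x = -4 or 4.

Answer: x ∈ {-4, 4}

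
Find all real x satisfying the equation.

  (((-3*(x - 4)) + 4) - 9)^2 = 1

Step 1. [(((-3*(x - 4)) + 4) - 9)^2 = 1] 1 ≥ 0, LHS is (·)² — take ±√, so sqrt: ((-3*(x - 4)) + 4) - 9 = 1 or -1.
Step 2. [((-3*(x - 4)) + 4) - 9 = 1 or -1] the outer -9 inverts by adding 9, so sub: (-3*(x - 4)) + 4 = 10 or 8.
Step 3. [(-3*(x - 4)) + 4 = 10 or 8] +4 is outermost — subtract 4 both sides. So sub: -3*(x - 4) = 6 or 4.
Step 4. [-3*(x - 4) = 6 or 4] -3·(inner) — divide through by -3, so div: x - 4 = -2 or -4/3.
Step 5. [x - 4 = -2 or -4/3] the outer -4 inverts by adding 4. So sub: x = 2 or 8/3.

Answer: x ∈ {2, 8/3}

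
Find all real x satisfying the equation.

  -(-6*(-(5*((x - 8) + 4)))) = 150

Step 1. [-(-6*(-(5*((x - 8) + 4)))) = 150] flip signs both sides. So neg: -6*(-(5*((x - 8) + 4))) = -150.
Step 2. [-6*(-(5*((x - 8) + 4))) = -150] divide by the outer -6 ⇒ div: -(5*((x - 8) + 4)) = 25.
Step 3. [-(5*((x - 8) + 4)) = 25] LHS negated; negate both sides. So neg: 5*((x - 8) + 4) = -25.
Step 4. [5*((x - 8) + 4) = -25] divide by the outer 5 ⇒ div: (x - 8) + 4 = -5.
Step 5. [(x - 8) + 4 = -5] 4 comes off first (subtract 4) ⇒ sub: x - 8 = -9.
Step 6. [x - 8 = -9] 8 comes off first (add 8) ⇒ sub: x = -1.

Answer: x ∈ {-1}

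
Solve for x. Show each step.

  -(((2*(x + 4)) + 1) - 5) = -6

Step 1. [-(((2*(x + 4)) + 1) - 5) = -6] LHS negated; negate both sides, so neg: ((2*(x + 4)) + 1) - 5 = 6.
Step 2. [((2*(x + 4)) + 1) - 5 = 6] 5 comes off first (add 5), so sub: (2*(x + 4)) + 1 = 11.
Step 3. [(2*(x + 4)) + 1 = 11] +1 is outermost — subtract 1 both sides. So sub: 2*(x + 4) = 10.
Step 4. [2*(x + 4) = 10] divide by the outer 2 ⇒ div: x + 4 = 5.
Step 5. [x + 4 = 5] the outer +4 inverts by subtracting 4. So sub: x = 1.

Answer: x ∈ {1}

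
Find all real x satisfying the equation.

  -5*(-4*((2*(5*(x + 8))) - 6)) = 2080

Step 1. [-5*(-4*((2*(5*(x + 8))) - 6)) = 2080] divide by the outer -5 ⇒ div: -4*((2*(5*(x + 8))) - 6) = -416.
Step 2. [-4*((2*(5*(x + 8))) - 6) = -416] divide by the outer -4 ⇒ div: (2*(5*(x + 8))) - 6 = 104.
Step 3. [(2*(5*(x + 8))) - 6 = 104] 2 divides every term; factor it out, so factor: (5*(x + 8)) - 3 = 52.
Step 4. [(5*(x + 8)) - 3 = 52] add 3: x sits inside (… - 3) ⇒ sub: 5*(x + 8) = 55.
Step 5. [5*(x + 8) = 55] leading coefficient 5: divide by 5, so div: x + 8 = 11.
Step 6. [x + 8 = 11] the outer +8 inverts by subtracting 8, so sub: x = 3.

Answer: x ∈ {3}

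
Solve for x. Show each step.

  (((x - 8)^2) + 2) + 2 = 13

Step 1. [(((x - 8)^2) + 2) + 2 = 13] 2 comes off first (subtract 2), so sub: ((x - 8)^2) + 2 = 11.
Step 2. [((x - 8)^2) + 2 = 11] peel the +2: subtract 2 from each side, so sub: (x - 8)^2 = 9.
Step 3. [(x - 8)^2 = 9] 9 ≥ 0, LHS is (·)² — take ±√, so sqrt: x - 8 = 3 or -3.
Step 4. [x - 8 = 3 or -3] add 8: x sits inside (… - 8), so sub: x = 11 or 5.

Answer: x ∈ {5, 11}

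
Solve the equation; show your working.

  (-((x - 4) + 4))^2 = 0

Step 1. [(-((x - 4) + 4))^2 = 0] 0 ≥ 0, LHS is (·)² — take ±√. So sqrt: -((x - 4) + 4) = 0.
Step 2. [-((x - 4) + 4) = 0] leading − — multiply by −1, so neg: (x - 4) + 4 = 0.
Step 3. [(x - 4) + 4 = 0] 4 comes off first (subtract 4). So sub: x - 4 = -4.
Step 4. [x - 4 = -4] -4 is outermost — add 4 both sides, so sub: x = 0.

Answer: x ∈ {0}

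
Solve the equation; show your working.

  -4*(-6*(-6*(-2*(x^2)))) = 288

Step 1. [-4*(-6*(-6*(-2*(x^2)))) = 288] leading coefficient -4: divide by -4 ⇒ div: -6*(-6*(-2*(x^2))) = -72.
Step 2. [-6*(-6*(-2*(x^2))) = -72] -6 out front; divide by -6. So div: -6*(-2*(x^2)) = 12.
Step 3. [-6*(-2*(x^2)) = 12] divide by the outer -6 ⇒ div: -2*(x^2) = -2.
Step 4. [-2*(x^2) = -2] -2 out front; divide by -2, so div: x^2 = 1.
Step 5. [x^2 = 1] √ both sides: 1 ≥ 0 gives two branches. So sqrt: x = 1 or -1.

Answer: x ∈ {-1, 1}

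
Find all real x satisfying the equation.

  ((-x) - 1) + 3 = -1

Step 1. [((-x) - 1) + 3 = -1] 3 comes off first (subtract 3). So sub: (-x) - 1 = -4.
Step 2. [(-x) - 1 = -4] peel the -1: add 1 from each side, so sub: -x = -3.
Step 3. [-x = -3] leading − — multiply by −1, so neg: x = 3.

Answer: x ∈ {3}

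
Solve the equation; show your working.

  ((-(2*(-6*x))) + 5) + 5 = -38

Step 1. [((-(2*(-6*x))) + 5) + 5 = -38] the outer +5 inverts by subtracting 5 ⇒ sub: (-(2*(-6*x))) + 5 = -43.
Step 2. [(-(2*(-6*x))) + 5 = -43] peel the +5: subtract 5 from each side, so sub: -(2*(-6*x)) = -48.
Step 3. [-(2*(-6*x)) = -48] LHS negated; negate both sides, so neg: 2*(-6*x) = 48.
Step 4. [2*(-6*x) = 48] divide by the outer 2. So div: -6*x = 24.
Step 5. [-6*x = 24] -6 out front; divide by -6 ⇒ div: x = -4.

Answer: x ∈ {-4}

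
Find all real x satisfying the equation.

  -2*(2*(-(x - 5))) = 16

Step 1. [-2*(2*(-(x - 5))) = 16] -2·(inner) — divide through by -2, so div: 2*(-(x - 5)) = -8.
Step 2. [2*(-(x - 5)) = -8] leading coefficient 2: divide by 2, so div: -(x - 5) = -4.
Step 3. [-(x - 5) = -4] leading − — multiply by −1, so neg: x - 5 = 4.
Step 4. [x - 5 = 4] add 5: x sits inside (… - 5). So sub: x = 9.

Answer: x ∈ {9}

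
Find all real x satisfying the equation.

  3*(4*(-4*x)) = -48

Step 1. [3*(4*(-4*x)) = -48] divide by the outer 3. So div: 4*(-4*x) = -16.
Step 2. [4*(-4*x) = -16] divide by the outer 4, so div: -4*x = -4.
Step 3. [-4*x = -4] LHS = -4·(…); ÷-4 both sides, so div: x = 1.

Answer: x ∈ {1}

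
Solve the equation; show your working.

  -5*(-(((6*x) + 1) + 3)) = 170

Step 1. [-5*(-(((6*x) + 1) + 3)) = 170] leading coefficient -5: divide by -5 ⇒ div: -(((6*x) + 1) + 3) = -34.
Step 2. [-(((6*x) + 1) + 3) = -34] leading − — multiply by −1. So neg: ((6*x) + 1) + 3 = 34.
Step 3. [((6*x) + 1) + 3 = 34] peel the +3: subtract 3 from each side ⇒ sub: (6*x) + 1 = 31.
Step 4. [(6*x) + 1 = 31] +1 is outermost — subtract 1 both sides ⇒ sub: 6*x = 30.
Step 5. [6*x = 30] 6·(inner) — divide through by 6 ⇒ div: x = 5.

Answer: x ∈ {5}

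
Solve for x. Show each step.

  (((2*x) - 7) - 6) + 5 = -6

Step 1. [(((2*x) - 7) - 6) + 5 = -6] subtract 5: x sits inside (… + 5) ⇒ sub: ((2*x) - 7) - 6 = -11.
Step 2. [((2*x) - 7) - 6 = -11] -6 is outermost — add 6 both sides, so sub: (2*x) - 7 = -5.
Step 3. [(2*x) - 7 = -5] the outer -7 inverts by adding 7, so sub: 2*x = 2.
Step 4. [2*x = 2] 2·(inner) — divide through by 2 ⇒ div: x = 1.

Answer: x ∈ {1}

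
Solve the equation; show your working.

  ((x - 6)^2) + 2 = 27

Step 1. [((x - 6)^2) + 2 = 27] +2 is outermost — subtract 2 both sides. So sub: (x - 6)^2 = 25.
Step 2. [(x - 6)^2 = 25] 25 ≥ 0, LHS is (·)² — take ±√ ⇒ sqrt: x - 6 = 5 or -5.
Step 3. [x - 6 = 5 or -5] 6 comes off first (add 6), so sub: x = 11 or 1.

Answer: x ∈ {1, 11}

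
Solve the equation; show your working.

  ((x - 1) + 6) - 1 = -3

Step 1. [((x - 1) + 6) - 1 = -3] peel the -1: add 1 from each side, so sub: (x - 1) + 6 = -2.
Step 2. [(x - 1) + 6 = -2] subtract 6: x sits inside (… + 6) ⇒ sub: x - 1 = -8.
Step 3. [x - 1 = -8] the outer -1 inverts by adding 1, so sub: x = -7.

Answer: x ∈ {-7}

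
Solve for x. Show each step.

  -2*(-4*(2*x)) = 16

Step 1. [-2*(-4*(2*x)) = 16] -2 out front; divide by -2 ⇒ div: -4*(2*x) = -8.
Step 2. [-4*(2*x) = -8] -4·(inner) — divide through by -4, so div: 2*x = 2.
Step 3. [2*x = 2] 2·(inner) — divide through by 2, so div: x = 1.

Answer: x ∈ {1}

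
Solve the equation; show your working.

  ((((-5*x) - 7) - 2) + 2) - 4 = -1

Step 1. [((((-5*x) - 7) - 2) + 2) - 4 = -1] the outer -4 inverts by adding 4, so sub: (((-5*x) - 7) - 2) + 2 = 3.
Step 2. [(((-5*x) - 7) - 2) + 2 = 3] subtract 2: x sits inside (… + 2). So sub: ((-5*x) - 7) - 2 = 1.
Step 3. [((-5*x) - 7) - 2 = 1] 2 comes off first (add 2). So sub: (-5*x) - 7 = 3.
Step 4. [(-5*x) - 7 = 3] the outer -7 inverts by adding 7, so sub: -5*x = 10.
Step 5. [-5*x = 10] -5 out front; divide by -5. So div: x = -2.

Answer: x ∈ {-2}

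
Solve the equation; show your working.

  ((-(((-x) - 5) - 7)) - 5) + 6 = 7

Step 1. [((-(((-x) - 5) - 7)) - 5) + 6 = 7] +6 is outermost — subtract 6 both sides ⇒ sub: (-(((-x) - 5) - 7)) - 5 = 1.
Step 2. [(-(((-x) - 5) - 7)) - 5 = 1] 5 comes off first (add 5), so sub: -(((-x) - 5) - 7) = 6.
Step 3. [-(((-x) - 5) - 7) = 6] flip signs both sides, so neg: ((-x) - 5) - 7 = -6.
Step 4. [((-x) - 5) - 7 = -6] peel the -7: add 7 from each side ⇒ sub: (-x) - 5 = 1.
Step 5. [(-x) - 5 = 1] the outer -5 inverts by adding 5. So sub: -x = 6.
Step 6. [-x = 6] LHS negated; negate both sides ⇒ neg: x = -6.

Answer: x ∈ {-6}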